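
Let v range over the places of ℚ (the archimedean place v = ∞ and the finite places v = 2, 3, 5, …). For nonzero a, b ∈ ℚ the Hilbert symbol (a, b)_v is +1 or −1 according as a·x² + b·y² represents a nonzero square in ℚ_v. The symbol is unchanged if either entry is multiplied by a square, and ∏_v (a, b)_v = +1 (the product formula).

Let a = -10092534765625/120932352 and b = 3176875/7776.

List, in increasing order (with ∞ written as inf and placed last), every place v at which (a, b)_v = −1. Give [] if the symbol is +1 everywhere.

Mod squares: a ≡ -2, b ≡ 30498. Check v ∈ {∞, 2, 3, 5, 13, 17, 23}.
v=23: a=23^2·(≡22), b=23^1·(≡5) mod 23; (22|23)=-1, (5|23)=-1; (−1)^{2·1·11}·(-1)^1·(-1)^2 = -1.
v=5: a=5^8·(≡3), b=5^4·(≡3) mod 5; (3|5)=-1, (3|5)=-1; (−1)^{8·4·2}·(-1)^4·(-1)^8 = +1.
v=2: v_2(a)=-11, v_2(b)=-5; units ≡ 7, 1 (mod 8); ε·ε+αω+βω = 1·0+-11·0+-5·0 ≡ 0  ⇒  (a,b)_2 = +1.
v=17: a=17^2·(≡9), b=17^1·(≡4) mod 17; (9|17)=+1, (4|17)=+1; (−1)^{2·1·8}·(+1)^1·(+1)^2 = +1.
v=∞: -2 < 0 and 30498 > 0  ⇒  (a,b)_∞ = +1.
v=13: a=13^2·(≡8), b=13^1·(≡7) mod 13; (8|13)=-1, (7|13)=-1; (−1)^{2·1·6}·(-1)^1·(-1)^2 = -1.
v=3: a=3^-10·(≡1), b=3^-5·(≡2) mod 3; (1|3)=+1, (2|3)=-1; (−1)^{-10·-5·1}·(+1)^-5·(-1)^-10 = +1.
(-2, 30498 / ℚ) ramifies at {13, 23}: a division algebra.

[13, 23]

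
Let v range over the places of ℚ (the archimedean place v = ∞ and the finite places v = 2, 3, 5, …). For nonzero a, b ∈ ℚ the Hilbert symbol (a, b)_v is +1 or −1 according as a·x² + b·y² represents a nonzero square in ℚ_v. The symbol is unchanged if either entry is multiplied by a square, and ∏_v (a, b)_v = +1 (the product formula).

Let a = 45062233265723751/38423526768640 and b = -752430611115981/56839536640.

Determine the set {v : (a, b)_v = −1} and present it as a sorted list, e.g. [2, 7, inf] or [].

[3, 11]

(a, b) ≡ (2310, -210) mod (ℚ^×)²; places V = {2, 3, 5, 7, 11, 13, 17, 19, 23, 31, ∞}.
(a,b)_2: α=-17, β=-15; u≡3, v≡7 (mod 8); ε(u)ε(v)=1·1, αω(v)=-17·0, βω(u)=-15·1; sum ≡ 0  ⇒  +1.
(a,b)_23: α=2, u≡5; β=2, v≡17 (mod 23); (5|23)=-1, (17|23)=-1; sign (−1)^0·-1^2·-1^2 = +1.
(a,b)_13: α=-2, u≡1; β=0, v≡7 (mod 13); (1|13)=+1, (7|13)=-1; sign (−1)^0·+1^0·-1^-2 = +1.
(a,b)_11: α=1, u≡9; β=0, v≡7 (mod 11); (9|11)=+1, (7|11)=-1; sign (−1)^0·+1^0·-1^1 = -1.
(a,b)_31: α=-2, u≡18; β=-2, v≡19 (mod 31); (18|31)=+1, (19|31)=+1; sign (−1)^0·+1^-2·+1^-2 = +1.
(a,b)_7: α=5, u≡2; β=3, v≡3 (mod 7); (2|7)=+1, (3|7)=-1; sign (−1)^1·+1^3·-1^5 = +1.
(a,b)_3: α=13, u≡2; β=15, v≡2 (mod 3); (2|3)=-1, (2|3)=-1; sign (−1)^1·-1^15·-1^13 = -1.
(a,b)_19: α=-2, u≡1; β=-2, v≡13 (mod 19); (1|19)=+1, (13|19)=-1; sign (−1)^0·+1^-2·-1^-2 = +1.
(a,b)_5: α=-1, u≡2; β=-1, v≡3 (mod 5); (2|5)=-1, (3|5)=-1; sign (−1)^0·-1^-1·-1^-1 = +1.
(a,b)_∞: sgn(2310)=+, sgn(-210)=−, so +1.
(a,b)_17: α=2, u≡1; β=2, v≡3 (mod 17); (1|17)=+1, (3|17)=-1; sign (−1)^0·+1^2·-1^2 = +1.
|Ram(2310, -210)| = 2, even; anisotropic at {3, 11}.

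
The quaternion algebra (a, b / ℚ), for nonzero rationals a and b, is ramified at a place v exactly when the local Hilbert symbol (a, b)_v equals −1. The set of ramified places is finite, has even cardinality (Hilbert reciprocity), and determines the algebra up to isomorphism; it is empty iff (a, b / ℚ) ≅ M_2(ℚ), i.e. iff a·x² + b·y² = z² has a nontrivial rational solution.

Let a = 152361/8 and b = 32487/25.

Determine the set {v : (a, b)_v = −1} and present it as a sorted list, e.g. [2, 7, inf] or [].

Mod squares: a ≡ 418, b ≡ 663. Check v ∈ {∞, 2, 3, 5, 7, 11, 13, 17, 19}.
v=3: a=3^6·(≡1), b=3^1·(≡2) mod 3; (1|3)=+1, (2|3)=-1; (−1)^{6·1·1}·(+1)^1·(-1)^6 = +1.
v=7: a=7^0·(≡6), b=7^2·(≡3) mod 7; (6|7)=-1, (3|7)=-1; (−1)^{0·2·3}·(-1)^2·(-1)^0 = +1.
v=2: v_2(a)=-3, v_2(b)=0; units ≡ 1, 7 (mod 8); ε·ε+αω+βω = 0·1+-3·0+0·0 ≡ 0  ⇒  (a,b)_2 = +1.
v=17: a=17^0·(≡3), b=17^1·(≡3) mod 17; (3|17)=-1, (3|17)=-1; (−1)^{0·1·8}·(-1)^1·(-1)^0 = -1.
v=5: a=5^0·(≡2), b=5^-2·(≡2) mod 5; (2|5)=-1, (2|5)=-1; (−1)^{0·-2·2}·(-1)^-2·(-1)^0 = +1.
v=11: a=11^1·(≡3), b=11^0·(≡5) mod 11; (3|11)=+1, (5|11)=+1; (−1)^{1·0·5}·(+1)^0·(+1)^1 = +1.
v=13: a=13^0·(≡5), b=13^1·(≡10) mod 13; (5|13)=-1, (10|13)=+1; (−1)^{0·1·6}·(-1)^1·(+1)^0 = -1.
v=∞: 418 > 0 and 663 > 0  ⇒  (a,b)_∞ = +1.
v=19: a=19^1·(≡12), b=19^0·(≡9) mod 19; (12|19)=-1, (9|19)=+1; (−1)^{1·0·9}·(-1)^0·(+1)^1 = +1.
Ram(418, 663) = {13, 17}; no ℚ_13-point on the conic.

[13, 17]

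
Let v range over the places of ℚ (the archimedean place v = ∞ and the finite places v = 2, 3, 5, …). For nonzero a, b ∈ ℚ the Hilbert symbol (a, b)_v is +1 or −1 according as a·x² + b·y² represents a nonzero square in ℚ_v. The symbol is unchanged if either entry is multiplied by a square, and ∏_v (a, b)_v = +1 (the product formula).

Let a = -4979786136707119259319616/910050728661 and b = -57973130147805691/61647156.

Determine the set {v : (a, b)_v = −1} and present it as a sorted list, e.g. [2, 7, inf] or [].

(a, b) ≡ (-81809, -270599) mod (ℚ^×)²; places V = {2, 3, 7, 13, 29, 31, 43, ∞}.
(a,b)_43: α=4, u≡2; β=3, v≡2 (mod 43); (2|43)=-1, (2|43)=-1; sign (−1)^0·-1^3·-1^4 = -1.
(a,b)_3: α=-22, u≡1; β=-12, v≡1 (mod 3); (1|3)=+1, (1|3)=+1; sign (−1)^0·+1^-12·+1^-22 = +1.
(a,b)_13: α=5, u≡10; β=4, v≡9 (mod 13); (10|13)=+1, (9|13)=+1; sign (−1)^0·+1^4·+1^5 = +1.
(a,b)_31: α=1, u≡23; β=1, v≡27 (mod 31); (23|31)=-1, (27|31)=-1; sign (−1)^1·-1^1·-1^1 = -1.
(a,b)_∞: sgn(-81809)=−, sgn(-270599)=−, so -1.
(a,b)_29: α=-1, u≡21; β=-1, v≡24 (mod 29); (21|29)=-1, (24|29)=+1; sign (−1)^0·-1^-1·+1^-1 = -1.
(a,b)_2: α=6, β=-2; u≡7, v≡1 (mod 8); ε(u)ε(v)=1·0, αω(v)=6·0, βω(u)=-2·0; sum ≡ 0  ⇒  +1.
(a,b)_7: α=11, u≡6; β=7, v≡1 (mod 7); (6|7)=-1, (1|7)=+1; sign (−1)^1·-1^7·+1^11 = +1.
(-81809, -270599 / ℚ) ramifies at {29, 31, 43, ∞}: a division algebra.

[29, 31, 43, inf]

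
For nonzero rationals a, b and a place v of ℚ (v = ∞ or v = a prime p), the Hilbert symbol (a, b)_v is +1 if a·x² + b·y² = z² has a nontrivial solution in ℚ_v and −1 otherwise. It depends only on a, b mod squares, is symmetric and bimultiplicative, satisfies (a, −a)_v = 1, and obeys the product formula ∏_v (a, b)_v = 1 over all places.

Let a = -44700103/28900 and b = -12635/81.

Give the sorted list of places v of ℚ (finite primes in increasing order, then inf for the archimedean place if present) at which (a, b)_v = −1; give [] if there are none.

(a, b) ≡ (-7, -35) mod (ℚ^×)²; places V = {2, 3, 5, 7, 17, 19, ∞}.
(a,b)_3: α=0, u≡2; β=-4, v≡1 (mod 3); (2|3)=-1, (1|3)=+1; sign (−1)^0·-1^-4·+1^0 = +1.
(a,b)_7: α=3, u≡3; β=1, v≡2 (mod 7); (3|7)=-1, (2|7)=+1; sign (−1)^1·-1^1·+1^3 = +1.
(a,b)_17: α=-2, u≡7; β=0, v≡1 (mod 17); (7|17)=-1, (1|17)=+1; sign (−1)^0·-1^0·+1^-2 = +1.
(a,b)_∞: sgn(-7)=−, sgn(-35)=−, so -1.
(a,b)_5: α=-2, u≡2; β=1, v≡3 (mod 5); (2|5)=-1, (3|5)=-1; sign (−1)^0·-1^1·-1^-2 = -1.
(a,b)_2: α=-2, β=0; u≡1, v≡5 (mod 8); ε(u)ε(v)=0·0, αω(v)=-2·1, βω(u)=0·0; sum ≡ 0  ⇒  +1.
(a,b)_19: α=4, u≡18; β=2, v≡12 (mod 19); (18|19)=-1, (12|19)=-1; sign (−1)^0·-1^2·-1^4 = +1.
(-7, -35 / ℚ) ramifies at {5, ∞}: a division algebra.

[5, inf]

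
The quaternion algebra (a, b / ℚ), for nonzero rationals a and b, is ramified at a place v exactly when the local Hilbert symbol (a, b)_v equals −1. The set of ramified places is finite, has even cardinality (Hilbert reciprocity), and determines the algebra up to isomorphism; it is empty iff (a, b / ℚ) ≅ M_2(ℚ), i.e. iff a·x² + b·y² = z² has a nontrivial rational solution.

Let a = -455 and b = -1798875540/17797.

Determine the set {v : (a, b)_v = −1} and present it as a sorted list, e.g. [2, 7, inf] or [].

[7, 13, 23, inf]

Mod squares: a ≡ -455, b ≡ -596505. Check v ∈ {∞, 2, 3, 5, 7, 11, 13, 19, 23, 37}.
v=5: a=5^1·(≡4), b=5^1·(≡1) mod 5; (4|5)=+1, (1|5)=+1; (−1)^{1·1·2}·(+1)^1·(+1)^1 = +1.
v=13: a=13^1·(≡4), b=13^-1·(≡8) mod 13; (4|13)=+1, (8|13)=-1; (−1)^{1·-1·6}·(+1)^-1·(-1)^1 = -1.
v=7: a=7^1·(≡5), b=7^1·(≡3) mod 7; (5|7)=-1, (3|7)=-1; (−1)^{1·1·3}·(-1)^1·(-1)^1 = -1.
v=23: a=23^0·(≡5), b=23^1·(≡4) mod 23; (5|23)=-1, (4|23)=+1; (−1)^{0·1·11}·(-1)^1·(+1)^0 = -1.
v=37: a=37^0·(≡26), b=37^-2·(≡9) mod 37; (26|37)=+1, (9|37)=+1; (−1)^{0·-2·18}·(+1)^-2·(+1)^0 = +1.
v=∞: -455 < 0 and -596505 < 0  ⇒  (a,b)_∞ = -1.
v=2: v_2(a)=0, v_2(b)=2; units ≡ 1, 7 (mod 8); ε·ε+αω+βω = 0·1+0·0+2·0 ≡ 0  ⇒  (a,b)_2 = +1.
v=19: a=19^0·(≡1), b=19^1·(≡15) mod 19; (1|19)=+1, (15|19)=-1; (−1)^{0·1·9}·(+1)^1·(-1)^0 = +1.
v=3: a=3^0·(≡1), b=3^5·(≡2) mod 3; (1|3)=+1, (2|3)=-1; (−1)^{0·5·1}·(+1)^5·(-1)^0 = +1.
v=11: a=11^0·(≡7), b=11^2·(≡9) mod 11; (7|11)=-1, (9|11)=+1; (−1)^{0·2·5}·(-1)^2·(+1)^0 = +1.
|Ram(-455, -596505)| = 4, even; anisotropic at {7, 13, 23, ∞}.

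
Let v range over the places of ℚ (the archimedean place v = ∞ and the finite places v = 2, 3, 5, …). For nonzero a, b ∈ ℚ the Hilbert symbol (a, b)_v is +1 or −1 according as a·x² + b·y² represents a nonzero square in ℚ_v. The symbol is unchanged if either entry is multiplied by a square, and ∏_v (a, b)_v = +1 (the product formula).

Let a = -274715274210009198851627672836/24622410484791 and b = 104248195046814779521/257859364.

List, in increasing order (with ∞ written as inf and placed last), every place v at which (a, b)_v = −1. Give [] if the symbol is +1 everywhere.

(a, b) ≡ (-31, 8569) mod (ℚ^×)²; places V = {2, 3, 7, 11, 17, 19, 29, 31, 37, 41, 43, ∞}.
(a,b)_37: α=-4, u≡29; β=-2, v≡23 (mod 37); (29|37)=-1, (23|37)=-1; sign (−1)^0·-1^-2·-1^-4 = +1.
(a,b)_7: α=-2, u≡4; β=-2, v≡2 (mod 7); (4|7)=+1, (2|7)=+1; sign (−1)^0·+1^-2·+1^-2 = +1.
(a,b)_2: α=2, β=-2; u≡1, v≡1 (mod 8); ε(u)ε(v)=0·0, αω(v)=2·0, βω(u)=-2·0; sum ≡ 0  ⇒  +1.
(a,b)_17: α=4, u≡10; β=2, v≡16 (mod 17); (10|17)=-1, (16|17)=+1; sign (−1)^0·-1^2·+1^4 = +1.
(a,b)_19: α=2, u≡7; β=1, v≡8 (mod 19); (7|19)=+1, (8|19)=-1; sign (−1)^0·+1^1·-1^2 = +1.
(a,b)_∞: sgn(-31)=−, sgn(8569)=+, so +1.
(a,b)_43: α=6, u≡42; β=4, v≡3 (mod 43); (42|43)=-1, (3|43)=-1; sign (−1)^0·-1^4·-1^6 = +1.
(a,b)_3: α=-2, u≡2; β=0, v≡1 (mod 3); (2|3)=-1, (1|3)=+1; sign (−1)^0·-1^0·+1^-2 = +1.
(a,b)_31: α=-3, u≡23; β=-2, v≡23 (mod 31); (23|31)=-1, (23|31)=-1; sign (−1)^0·-1^-2·-1^-3 = -1.
(a,b)_11: α=8, u≡6; β=5, v≡9 (mod 11); (6|11)=-1, (9|11)=+1; sign (−1)^0·-1^5·+1^8 = -1.
(a,b)_29: α=0, u≡11; β=2, v≡3 (mod 29); (11|29)=-1, (3|29)=-1; sign (−1)^0·-1^2·-1^0 = +1.
(a,b)_41: α=2, u≡36; β=1, v≡8 (mod 41); (36|41)=+1, (8|41)=+1; sign (−1)^0·+1^1·+1^2 = +1.
|Ram(-31, 8569)| = 2, even; anisotropic at {11, 31}.

[11, 31]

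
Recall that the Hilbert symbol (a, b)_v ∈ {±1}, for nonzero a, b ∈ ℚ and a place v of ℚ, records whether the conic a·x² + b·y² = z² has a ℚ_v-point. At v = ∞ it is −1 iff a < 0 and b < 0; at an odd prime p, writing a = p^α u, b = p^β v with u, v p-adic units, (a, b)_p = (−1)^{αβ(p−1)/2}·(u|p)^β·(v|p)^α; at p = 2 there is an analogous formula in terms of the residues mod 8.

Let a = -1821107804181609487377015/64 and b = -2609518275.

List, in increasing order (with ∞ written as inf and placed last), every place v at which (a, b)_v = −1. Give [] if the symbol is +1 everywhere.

[7, 13, 17, inf]

Mod squares: a ≡ -7735, b ≡ -91. Check v ∈ {∞, 2, 3, 5, 7, 13, 17}.
v=7: a=7^11·(≡2), b=7^3·(≡4) mod 7; (2|7)=+1, (4|7)=+1; (−1)^{11·3·3}·(+1)^3·(+1)^11 = -1.
v=3: a=3^10·(≡2), b=3^4·(≡2) mod 3; (2|3)=-1, (2|3)=-1; (−1)^{10·4·1}·(-1)^4·(-1)^10 = +1.
v=17: a=17^5·(≡16), b=17^2·(≡7) mod 17; (16|17)=+1, (7|17)=-1; (−1)^{5·2·8}·(+1)^2·(-1)^5 = -1.
v=∞: -7735 < 0 and -91 < 0  ⇒  (a,b)_∞ = -1.
v=2: v_2(a)=-6, v_2(b)=0; units ≡ 1, 5 (mod 8); ε·ε+αω+βω = 0·0+-6·1+0·0 ≡ 0  ⇒  (a,b)_2 = +1.
v=13: a=13^3·(≡1), b=13^1·(≡6) mod 13; (1|13)=+1, (6|13)=-1; (−1)^{3·1·6}·(+1)^1·(-1)^3 = -1.
v=5: a=5^1·(≡3), b=5^2·(≡4) mod 5; (3|5)=-1, (4|5)=+1; (−1)^{1·2·2}·(-1)^2·(+1)^1 = +1.
|Ram(-7735, -91)| = 4, even; anisotropic at {7, 13, 17, ∞}.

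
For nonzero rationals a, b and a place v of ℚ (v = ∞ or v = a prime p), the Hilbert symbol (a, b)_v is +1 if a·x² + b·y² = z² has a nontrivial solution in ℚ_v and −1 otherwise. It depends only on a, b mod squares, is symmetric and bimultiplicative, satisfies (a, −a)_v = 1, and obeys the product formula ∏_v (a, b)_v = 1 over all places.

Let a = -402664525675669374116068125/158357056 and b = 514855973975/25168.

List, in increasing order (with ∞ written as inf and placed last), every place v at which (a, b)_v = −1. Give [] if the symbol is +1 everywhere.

[2, 47]

Mod squares: a ≡ -9541, b ≡ 132587. Check v ∈ {∞, 2, 3, 5, 7, 11, 13, 29, 31, 47}.
v=11: a=11^-4·(≡7), b=11^-2·(≡9) mod 11; (7|11)=-1, (9|11)=+1; (−1)^{-4·-2·5}·(-1)^-2·(+1)^-4 = +1.
v=5: a=5^4·(≡1), b=5^2·(≡3) mod 5; (1|5)=+1, (3|5)=-1; (−1)^{4·2·2}·(+1)^2·(-1)^4 = +1.
v=31: a=31^2·(≡14), b=31^1·(≡15) mod 31; (14|31)=+1, (15|31)=-1; (−1)^{2·1·15}·(+1)^1·(-1)^2 = +1.
v=∞: -9541 < 0 and 132587 > 0  ⇒  (a,b)_∞ = +1.
v=13: a=13^-2·(≡10), b=13^-1·(≡8) mod 13; (10|13)=+1, (8|13)=-1; (−1)^{-2·-1·6}·(+1)^-1·(-1)^-2 = +1.
v=7: a=7^9·(≡2), b=7^5·(≡6) mod 7; (2|7)=+1, (6|7)=-1; (−1)^{9·5·3}·(+1)^5·(-1)^9 = +1.
v=3: a=3^8·(≡2), b=3^0·(≡2) mod 3; (2|3)=-1, (2|3)=-1; (−1)^{8·0·1}·(-1)^0·(-1)^8 = +1.
v=29: a=29^3·(≡8), b=29^2·(≡25) mod 29; (8|29)=-1, (25|29)=+1; (−1)^{3·2·14}·(-1)^2·(+1)^3 = +1.
v=47: a=47^3·(≡27), b=47^1·(≡1) mod 47; (27|47)=+1, (1|47)=+1; (−1)^{3·1·23}·(+1)^1·(+1)^3 = -1.
v=2: v_2(a)=-6, v_2(b)=-4; units ≡ 3, 3 (mod 8); ε·ε+αω+βω = 1·1+-6·1+-4·1 ≡ 1  ⇒  (a,b)_2 = -1.
(-9541, 132587 / ℚ) ramifies at {2, 47}: a division algebra.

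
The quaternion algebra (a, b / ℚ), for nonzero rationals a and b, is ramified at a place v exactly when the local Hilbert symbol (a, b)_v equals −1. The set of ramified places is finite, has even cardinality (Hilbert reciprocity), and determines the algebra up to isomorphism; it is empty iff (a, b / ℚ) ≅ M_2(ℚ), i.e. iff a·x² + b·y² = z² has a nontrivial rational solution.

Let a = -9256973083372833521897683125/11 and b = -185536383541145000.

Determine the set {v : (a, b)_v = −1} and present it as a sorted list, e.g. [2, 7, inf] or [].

Mod squares: a ≡ -745503, b ≡ -145418. Check v ∈ {∞, 2, 3, 5, 7, 11, 13, 17, 19, 29, 41, 47}.
v=17: a=17^2·(≡9), b=17^1·(≡5) mod 17; (9|17)=+1, (5|17)=-1; (−1)^{2·1·8}·(+1)^1·(-1)^2 = +1.
v=11: a=11^-1·(≡1), b=11^0·(≡10) mod 11; (1|11)=+1, (10|11)=-1; (−1)^{-1·0·5}·(+1)^0·(-1)^-1 = -1.
v=∞: -745503 < 0 and -145418 < 0  ⇒  (a,b)_∞ = -1.
v=13: a=13^2·(≡5), b=13^1·(≡5) mod 13; (5|13)=-1, (5|13)=-1; (−1)^{2·1·6}·(-1)^1·(-1)^2 = -1.
v=5: a=5^4·(≡2), b=5^4·(≡3) mod 5; (2|5)=-1, (3|5)=-1; (−1)^{4·4·2}·(-1)^4·(-1)^4 = +1.
v=47: a=47^2·(≡38), b=47^1·(≡8) mod 47; (38|47)=-1, (8|47)=+1; (−1)^{2·1·23}·(-1)^1·(+1)^2 = -1.
v=41: a=41^3·(≡23), b=41^2·(≡36) mod 41; (23|41)=+1, (36|41)=+1; (−1)^{3·2·20}·(+1)^2·(+1)^3 = +1.
v=3: a=3^5·(≡1), b=3^0·(≡1) mod 3; (1|3)=+1, (1|3)=+1; (−1)^{5·0·1}·(+1)^0·(+1)^5 = +1.
v=2: v_2(a)=0, v_2(b)=3; units ≡ 1, 3 (mod 8); ε·ε+αω+βω = 0·1+0·1+3·0 ≡ 0  ⇒  (a,b)_2 = +1.
v=29: a=29^3·(≡5), b=29^2·(≡8) mod 29; (5|29)=+1, (8|29)=-1; (−1)^{3·2·14}·(+1)^2·(-1)^3 = -1.
v=19: a=19^3·(≡16), b=19^2·(≡8) mod 19; (16|19)=+1, (8|19)=-1; (−1)^{3·2·9}·(+1)^2·(-1)^3 = -1.
v=7: a=7^2·(≡1), b=7^1·(≡1) mod 7; (1|7)=+1, (1|7)=+1; (−1)^{2·1·3}·(+1)^1·(+1)^2 = +1.
Ram(-745503, -145418) = {11, 13, 19, 29, 47, ∞}; no ℚ_11-point on the conic.

[11, 13, 19, 29, 47, inf]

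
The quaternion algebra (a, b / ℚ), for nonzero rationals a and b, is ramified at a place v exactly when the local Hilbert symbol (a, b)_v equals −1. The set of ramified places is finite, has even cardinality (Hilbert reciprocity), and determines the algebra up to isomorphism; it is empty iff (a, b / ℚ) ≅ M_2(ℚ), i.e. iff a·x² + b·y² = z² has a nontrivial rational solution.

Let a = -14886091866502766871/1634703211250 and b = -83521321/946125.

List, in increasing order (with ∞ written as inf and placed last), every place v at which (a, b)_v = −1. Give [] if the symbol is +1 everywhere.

(a, b) ≡ (-222, -5) mod (ℚ^×)²; places V = {2, 3, 5, 13, 19, 29, 37, 43, ∞}.
(a,b)_37: α=5, u≡20; β=2, v≡35 (mod 37); (20|37)=-1, (35|37)=-1; sign (−1)^0·-1^2·-1^5 = -1.
(a,b)_∞: sgn(-222)=−, sgn(-5)=−, so -1.
(a,b)_19: α=6, u≡17; β=2, v≡2 (mod 19); (17|19)=+1, (2|19)=-1; sign (−1)^0·+1^2·-1^6 = +1.
(a,b)_29: α=-4, u≡26; β=-2, v≡22 (mod 29); (26|29)=-1, (22|29)=+1; sign (−1)^0·-1^-2·+1^-4 = +1.
(a,b)_13: α=2, u≡4; β=2, v≡7 (mod 13); (4|13)=+1, (7|13)=-1; sign (−1)^0·+1^2·-1^2 = +1.
(a,b)_3: α=3, u≡1; β=-2, v≡1 (mod 3); (1|3)=+1, (1|3)=+1; sign (−1)^0·+1^-2·+1^3 = +1.
(a,b)_43: α=-2, u≡11; β=0, v≡14 (mod 43); (11|43)=+1, (14|43)=+1; sign (−1)^0·+1^0·+1^-2 = +1.
(a,b)_5: α=-4, u≡3; β=-3, v≡1 (mod 5); (3|5)=-1, (1|5)=+1; sign (−1)^0·-1^-3·+1^-4 = -1.
(a,b)_2: α=-1, β=0; u≡1, v≡3 (mod 8); ε(u)ε(v)=0·1, αω(v)=-1·1, βω(u)=0·0; sum ≡ 1  ⇒  -1.
|Ram(-222, -5)| = 4, even; anisotropic at {2, 5, 37, ∞}.

[2, 5, 37, inf]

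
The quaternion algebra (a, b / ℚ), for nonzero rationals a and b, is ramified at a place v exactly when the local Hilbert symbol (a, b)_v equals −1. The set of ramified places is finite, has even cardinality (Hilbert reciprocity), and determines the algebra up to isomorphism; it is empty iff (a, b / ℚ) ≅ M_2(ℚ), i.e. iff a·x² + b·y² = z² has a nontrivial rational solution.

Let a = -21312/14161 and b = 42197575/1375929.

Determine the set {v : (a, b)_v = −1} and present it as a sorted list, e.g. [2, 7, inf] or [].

(a, b) ≡ (-37, 703) mod (ℚ^×)²; places V = {2, 3, 5, 7, 17, 19, 23, 37, ∞}.
(a,b)_2: α=6, β=0; u≡3, v≡7 (mod 8); ε(u)ε(v)=1·1, αω(v)=6·0, βω(u)=0·1; sum ≡ 1  ⇒  -1.
(a,b)_7: α=-2, u≡5; β=4, v≡6 (mod 7); (5|7)=-1, (6|7)=-1; sign (−1)^0·-1^4·-1^-2 = +1.
(a,b)_5: α=0, u≡3; β=2, v≡2 (mod 5); (3|5)=-1, (2|5)=-1; sign (−1)^0·-1^2·-1^0 = +1.
(a,b)_37: α=1, u≡28; β=1, v≡32 (mod 37); (28|37)=+1, (32|37)=-1; sign (−1)^0·+1^1·-1^1 = -1.
(a,b)_19: α=0, u≡1; β=1, v≡12 (mod 19); (1|19)=+1, (12|19)=-1; sign (−1)^0·+1^1·-1^0 = +1.
(a,b)_∞: sgn(-37)=−, sgn(703)=+, so +1.
(a,b)_3: α=2, u≡2; β=-2, v≡1 (mod 3); (2|3)=-1, (1|3)=+1; sign (−1)^0·-1^-2·+1^2 = +1.
(a,b)_23: α=0, u≡2; β=-2, v≡2 (mod 23); (2|23)=+1, (2|23)=+1; sign (−1)^0·+1^-2·+1^0 = +1.
(a,b)_17: α=-2, u≡14; β=-2, v≡5 (mod 17); (14|17)=-1, (5|17)=-1; sign (−1)^0·-1^-2·-1^-2 = +1.
(-37, 703 / ℚ) ramifies at {2, 37}: a division algebra.

[2, 37]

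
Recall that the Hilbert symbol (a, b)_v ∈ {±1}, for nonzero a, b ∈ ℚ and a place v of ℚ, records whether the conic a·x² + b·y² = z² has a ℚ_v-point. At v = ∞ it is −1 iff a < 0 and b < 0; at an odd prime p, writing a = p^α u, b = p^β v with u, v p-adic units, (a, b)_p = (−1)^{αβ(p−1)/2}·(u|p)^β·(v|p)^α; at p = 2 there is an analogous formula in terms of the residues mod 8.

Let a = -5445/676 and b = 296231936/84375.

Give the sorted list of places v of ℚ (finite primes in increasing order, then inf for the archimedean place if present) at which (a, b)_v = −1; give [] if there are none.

[2, 5, 11, 13]

Mod squares: a ≡ -5, b ≡ 15015. Check v ∈ {∞, 2, 3, 5, 7, 11, 13, 17}.
v=∞: -5 < 0 and 15015 > 0  ⇒  (a,b)_∞ = +1.
v=17: a=17^0·(≡14), b=17^2·(≡15) mod 17; (14|17)=-1, (15|17)=+1; (−1)^{0·2·8}·(-1)^2·(+1)^0 = +1.
v=2: v_2(a)=-2, v_2(b)=10; units ≡ 3, 7 (mod 8); ε·ε+αω+βω = 1·1+-2·0+10·1 ≡ 1  ⇒  (a,b)_2 = -1.
v=7: a=7^0·(≡2), b=7^1·(≡3) mod 7; (2|7)=+1, (3|7)=-1; (−1)^{0·1·3}·(+1)^1·(-1)^0 = +1.
v=3: a=3^2·(≡1), b=3^-3·(≡1) mod 3; (1|3)=+1, (1|3)=+1; (−1)^{2·-3·1}·(+1)^-3·(+1)^2 = +1.
v=13: a=13^-2·(≡7), b=13^1·(≡7) mod 13; (7|13)=-1, (7|13)=-1; (−1)^{-2·1·6}·(-1)^1·(-1)^-2 = -1.
v=11: a=11^2·(≡2), b=11^1·(≡4) mod 11; (2|11)=-1, (4|11)=+1; (−1)^{2·1·5}·(-1)^1·(+1)^2 = -1.
v=5: a=5^1·(≡1), b=5^-5·(≡3) mod 5; (1|5)=+1, (3|5)=-1; (−1)^{1·-5·2}·(+1)^-5·(-1)^1 = -1.
|Ram(-5, 15015)| = 4, even; anisotropic at {2, 5, 11, 13}.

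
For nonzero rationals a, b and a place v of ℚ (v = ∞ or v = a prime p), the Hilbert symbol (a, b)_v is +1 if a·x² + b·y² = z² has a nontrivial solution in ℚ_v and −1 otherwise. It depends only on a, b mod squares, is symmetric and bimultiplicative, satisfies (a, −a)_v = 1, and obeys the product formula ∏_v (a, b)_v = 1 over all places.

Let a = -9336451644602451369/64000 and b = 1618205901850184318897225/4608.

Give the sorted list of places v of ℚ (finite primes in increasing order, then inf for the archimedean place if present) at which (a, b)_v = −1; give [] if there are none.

[2, 5, 11, 13]

(a, b) ≡ (-5610, 2002) mod (ℚ^×)²; places V = {2, 3, 5, 7, 11, 13, 17, 19, ∞}.
(a,b)_17: α=3, u≡6; β=4, v≡16 (mod 17); (6|17)=-1, (16|17)=+1; sign (−1)^0·-1^4·+1^3 = +1.
(a,b)_11: α=3, u≡7; β=5, v≡6 (mod 11); (7|11)=-1, (6|11)=-1; sign (−1)^1·-1^5·-1^3 = -1.
(a,b)_2: α=-9, β=-9; u≡3, v≡1 (mod 8); ε(u)ε(v)=1·0, αω(v)=-9·0, βω(u)=-9·1; sum ≡ 1  ⇒  -1.
(a,b)_19: α=4, u≡2; β=4, v≡5 (mod 19); (2|19)=-1, (5|19)=+1; sign (−1)^0·-1^4·+1^4 = +1.
(a,b)_5: α=-3, u≡3; β=2, v≡3 (mod 5); (3|5)=-1, (3|5)=-1; sign (−1)^0·-1^2·-1^-3 = -1.
(a,b)_7: α=4, u≡2; β=5, v≡3 (mod 7); (2|7)=+1, (3|7)=-1; sign (−1)^0·+1^5·-1^4 = +1.
(a,b)_13: α=2, u≡2; β=3, v≡7 (mod 13); (2|13)=-1, (7|13)=-1; sign (−1)^0·-1^3·-1^2 = -1.
(a,b)_∞: sgn(-5610)=−, sgn(2002)=+, so +1.
(a,b)_3: α=3, u≡2; β=-2, v≡1 (mod 3); (2|3)=-1, (1|3)=+1; sign (−1)^0·-1^-2·+1^3 = +1.
Ram(-5610, 2002) = {2, 5, 11, 13}; no ℚ_2-point on the conic.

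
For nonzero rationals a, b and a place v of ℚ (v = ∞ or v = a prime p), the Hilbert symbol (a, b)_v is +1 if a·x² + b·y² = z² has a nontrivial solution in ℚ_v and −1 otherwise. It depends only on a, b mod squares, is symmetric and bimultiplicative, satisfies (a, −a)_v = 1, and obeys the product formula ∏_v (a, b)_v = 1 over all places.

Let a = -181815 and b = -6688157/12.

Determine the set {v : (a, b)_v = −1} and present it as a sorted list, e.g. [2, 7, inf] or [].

(a, b) ≡ (-181815, -409479) mod (ℚ^×)²; places V = {2, 3, 5, 7, 17, 23, 31, 37, ∞}.
(a,b)_∞: sgn(-181815)=−, sgn(-409479)=−, so -1.
(a,b)_3: α=1, u≡1; β=-1, v≡1 (mod 3); (1|3)=+1, (1|3)=+1; sign (−1)^1·+1^-1·+1^1 = -1.
(a,b)_2: α=0, β=-2; u≡1, v≡1 (mod 8); ε(u)ε(v)=0·0, αω(v)=0·0, βω(u)=-2·0; sum ≡ 0  ⇒  +1.
(a,b)_37: α=0, u≡3; β=1, v≡11 (mod 37); (3|37)=+1, (11|37)=+1; sign (−1)^0·+1^1·+1^0 = +1.
(a,b)_31: α=1, u≡25; β=1, v≡14 (mod 31); (25|31)=+1, (14|31)=+1; sign (−1)^1·+1^1·+1^1 = -1.
(a,b)_23: α=1, u≡7; β=0, v≡3 (mod 23); (7|23)=-1, (3|23)=+1; sign (−1)^0·-1^0·+1^1 = +1.
(a,b)_17: α=1, u≡15; β=1, v≡15 (mod 17); (15|17)=+1, (15|17)=+1; sign (−1)^0·+1^1·+1^1 = +1.
(a,b)_5: α=1, u≡2; β=0, v≡4 (mod 5); (2|5)=-1, (4|5)=+1; sign (−1)^0·-1^0·+1^1 = +1.
(a,b)_7: α=0, u≡3; β=3, v≡2 (mod 7); (3|7)=-1, (2|7)=+1; sign (−1)^0·-1^3·+1^0 = -1.
Ram(-181815, -409479) = {3, 7, 31, ∞}; no ℚ_3-point on the conic.

[3, 7, 31, inf]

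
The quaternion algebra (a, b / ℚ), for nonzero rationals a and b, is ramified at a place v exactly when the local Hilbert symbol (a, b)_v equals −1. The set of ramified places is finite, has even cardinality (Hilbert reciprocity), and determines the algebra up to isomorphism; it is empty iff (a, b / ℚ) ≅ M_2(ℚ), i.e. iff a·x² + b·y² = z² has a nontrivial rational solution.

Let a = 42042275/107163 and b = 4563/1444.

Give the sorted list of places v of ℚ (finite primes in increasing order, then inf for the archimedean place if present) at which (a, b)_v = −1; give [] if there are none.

(a, b) ≡ (33, 3) mod (ℚ^×)²; places V = {2, 3, 5, 7, 11, 13, 17, 19, 23, ∞}.
(a,b)_11: α=1, u≡9; β=0, v≡3 (mod 11); (9|11)=+1, (3|11)=+1; sign (−1)^0·+1^0·+1^1 = +1.
(a,b)_∞: sgn(33)=+, sgn(3)=+, so +1.
(a,b)_5: α=2, u≡2; β=0, v≡2 (mod 5); (2|5)=-1, (2|5)=-1; sign (−1)^0·-1^0·-1^2 = +1.
(a,b)_23: α=2, u≡17; β=0, v≡12 (mod 23); (17|23)=-1, (12|23)=+1; sign (−1)^0·-1^0·+1^2 = +1.
(a,b)_7: α=-2, u≡3; β=0, v≡3 (mod 7); (3|7)=-1, (3|7)=-1; sign (−1)^0·-1^0·-1^-2 = +1.
(a,b)_2: α=0, β=-2; u≡1, v≡3 (mod 8); ε(u)ε(v)=0·1, αω(v)=0·1, βω(u)=-2·0; sum ≡ 0  ⇒  +1.
(a,b)_17: α=2, u≡9; β=0, v≡10 (mod 17); (9|17)=+1, (10|17)=-1; sign (−1)^0·+1^0·-1^2 = +1.
(a,b)_3: α=-7, u≡2; β=3, v≡1 (mod 3); (2|3)=-1, (1|3)=+1; sign (−1)^1·-1^3·+1^-7 = +1.
(a,b)_13: α=0, u≡7; β=2, v≡1 (mod 13); (7|13)=-1, (1|13)=+1; sign (−1)^0·-1^2·+1^0 = +1.
(a,b)_19: α=0, u≡2; β=-2, v≡15 (mod 19); (2|19)=-1, (15|19)=-1; sign (−1)^0·-1^-2·-1^0 = +1.
Ram(a, b) = ∅: the form 33·x² + 3·y² − z² is isotropic over every ℚ_v, so by Hasse–Minkowski it is isotropic over ℚ.

[]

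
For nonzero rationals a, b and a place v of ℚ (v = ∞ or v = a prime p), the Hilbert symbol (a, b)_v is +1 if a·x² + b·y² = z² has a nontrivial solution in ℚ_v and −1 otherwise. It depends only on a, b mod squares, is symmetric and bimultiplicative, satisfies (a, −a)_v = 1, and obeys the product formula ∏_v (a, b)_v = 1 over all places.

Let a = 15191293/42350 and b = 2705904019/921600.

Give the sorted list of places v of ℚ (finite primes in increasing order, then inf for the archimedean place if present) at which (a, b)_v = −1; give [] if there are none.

(a, b) ≡ (182, 91) mod (ℚ^×)²; places V = {2, 3, 5, 7, 11, 13, 19, 23, 41, 47, ∞}.
(a,b)_19: α=0, u≡5; β=2, v≡12 (mod 19); (5|19)=+1, (12|19)=-1; sign (−1)^0·+1^2·-1^0 = +1.
(a,b)_11: α=-2, u≡2; β=0, v≡3 (mod 11); (2|11)=-1, (3|11)=+1; sign (−1)^0·-1^0·+1^-2 = +1.
(a,b)_5: α=-2, u≡2; β=-2, v≡1 (mod 5); (2|5)=-1, (1|5)=+1; sign (−1)^0·-1^-2·+1^-2 = +1.
(a,b)_2: α=-1, β=-12; u≡3, v≡3 (mod 8); ε(u)ε(v)=1·1, αω(v)=-1·1, βω(u)=-12·1; sum ≡ 0  ⇒  +1.
(a,b)_∞: sgn(182)=+, sgn(91)=+, so +1.
(a,b)_13: α=1, u≡12; β=1, v≡11 (mod 13); (12|13)=+1, (11|13)=-1; sign (−1)^0·+1^1·-1^1 = -1.
(a,b)_47: α=2, u≡5; β=0, v≡41 (mod 47); (5|47)=-1, (41|47)=-1; sign (−1)^0·-1^0·-1^2 = +1.
(a,b)_7: α=-1, u≡6; β=3, v≡3 (mod 7); (6|7)=-1, (3|7)=-1; sign (−1)^1·-1^3·-1^-1 = -1.
(a,b)_3: α=0, u≡2; β=-2, v≡1 (mod 3); (2|3)=-1, (1|3)=+1; sign (−1)^0·-1^-2·+1^0 = +1.
(a,b)_41: α=0, u≡9; β=2, v≡40 (mod 41); (9|41)=+1, (40|41)=+1; sign (−1)^0·+1^2·+1^0 = +1.
(a,b)_23: α=2, u≡15; β=0, v≡5 (mod 23); (15|23)=-1, (5|23)=-1; sign (−1)^0·-1^0·-1^2 = +1.
|Ram(182, 91)| = 2, even; anisotropic at {7, 13}.

[7, 13]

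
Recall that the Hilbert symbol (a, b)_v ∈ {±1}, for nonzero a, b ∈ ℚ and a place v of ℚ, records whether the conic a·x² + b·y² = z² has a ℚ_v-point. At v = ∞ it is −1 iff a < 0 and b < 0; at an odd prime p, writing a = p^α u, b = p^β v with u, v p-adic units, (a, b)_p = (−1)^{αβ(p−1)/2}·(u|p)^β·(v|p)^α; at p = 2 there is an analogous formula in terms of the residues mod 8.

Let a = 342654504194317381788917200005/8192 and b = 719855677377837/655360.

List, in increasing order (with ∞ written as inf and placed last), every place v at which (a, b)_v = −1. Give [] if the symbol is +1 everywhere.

(a, b) ≡ (10010, 1330) mod (ℚ^×)²; places V = {2, 3, 5, 7, 11, 13, 17, 19, 29, ∞}.
(a,b)_17: α=4, u≡7; β=2, v≡15 (mod 17); (7|17)=-1, (15|17)=+1; sign (−1)^0·-1^2·+1^4 = +1.
(a,b)_∞: sgn(10010)=+, sgn(1330)=+, so +1.
(a,b)_11: α=9, u≡6; β=4, v≡6 (mod 11); (6|11)=-1, (6|11)=-1; sign (−1)^0·-1^4·-1^9 = -1.
(a,b)_29: α=2, u≡20; β=2, v≡4 (mod 29); (20|29)=+1, (4|29)=+1; sign (−1)^0·+1^2·+1^2 = +1.
(a,b)_3: α=2, u≡2; β=2, v≡1 (mod 3); (2|3)=-1, (1|3)=+1; sign (−1)^0·-1^2·+1^2 = +1.
(a,b)_19: α=2, u≡4; β=1, v≡8 (mod 19); (4|19)=+1, (8|19)=-1; sign (−1)^0·+1^1·-1^2 = +1.
(a,b)_13: α=5, u≡12; β=2, v≡4 (mod 13); (12|13)=+1, (4|13)=+1; sign (−1)^0·+1^2·+1^5 = +1.
(a,b)_5: α=1, u≡3; β=-1, v≡1 (mod 5); (3|5)=-1, (1|5)=+1; sign (−1)^0·-1^-1·+1^1 = -1.
(a,b)_7: α=3, u≡4; β=1, v≡4 (mod 7); (4|7)=+1, (4|7)=+1; sign (−1)^1·+1^1·+1^3 = -1.
(a,b)_2: α=-13, β=-17; u≡5, v≡1 (mod 8); ε(u)ε(v)=0·0, αω(v)=-13·0, βω(u)=-17·1; sum ≡ 1  ⇒  -1.
Ram(10010, 1330) = {2, 5, 7, 11}; no ℚ_2-point on the conic.

[2, 5, 7, 11]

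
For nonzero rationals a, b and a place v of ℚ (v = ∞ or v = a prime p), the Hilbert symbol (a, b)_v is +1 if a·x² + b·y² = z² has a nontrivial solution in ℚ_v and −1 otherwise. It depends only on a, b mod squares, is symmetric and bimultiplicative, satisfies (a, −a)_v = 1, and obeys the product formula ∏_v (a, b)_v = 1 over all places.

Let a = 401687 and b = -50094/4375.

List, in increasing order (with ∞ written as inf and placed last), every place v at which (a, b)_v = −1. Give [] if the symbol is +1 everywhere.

[2, 7, 11, 23]

Mod squares: a ≡ 143, b ≡ -322. Check v ∈ {∞, 2, 3, 5, 7, 11, 13, 23, 53}.
v=2: v_2(a)=0, v_2(b)=1; units ≡ 7, 7 (mod 8); ε·ε+αω+βω = 1·1+0·0+1·0 ≡ 1  ⇒  (a,b)_2 = -1.
v=∞: 143 > 0 and -322 < 0  ⇒  (a,b)_∞ = +1.
v=7: a=7^0·(≡6), b=7^-1·(≡6) mod 7; (6|7)=-1, (6|7)=-1; (−1)^{0·-1·3}·(-1)^-1·(-1)^0 = -1.
v=3: a=3^0·(≡2), b=3^2·(≡2) mod 3; (2|3)=-1, (2|3)=-1; (−1)^{0·2·1}·(-1)^2·(-1)^0 = +1.
v=13: a=13^1·(≡11), b=13^0·(≡3) mod 13; (11|13)=-1, (3|13)=+1; (−1)^{1·0·6}·(-1)^0·(+1)^1 = +1.
v=5: a=5^0·(≡2), b=5^-4·(≡3) mod 5; (2|5)=-1, (3|5)=-1; (−1)^{0·-4·2}·(-1)^-4·(-1)^0 = +1.
v=53: a=53^2·(≡37), b=53^0·(≡7) mod 53; (37|53)=+1, (7|53)=+1; (−1)^{2·0·26}·(+1)^0·(+1)^2 = +1.
v=11: a=11^1·(≡8), b=11^2·(≡6) mod 11; (8|11)=-1, (6|11)=-1; (−1)^{1·2·5}·(-1)^2·(-1)^1 = -1.
v=23: a=23^0·(≡15), b=23^1·(≡6) mod 23; (15|23)=-1, (6|23)=+1; (−1)^{0·1·11}·(-1)^1·(+1)^0 = -1.
|Ram(143, -322)| = 4, even; anisotropic at {2, 7, 11, 23}.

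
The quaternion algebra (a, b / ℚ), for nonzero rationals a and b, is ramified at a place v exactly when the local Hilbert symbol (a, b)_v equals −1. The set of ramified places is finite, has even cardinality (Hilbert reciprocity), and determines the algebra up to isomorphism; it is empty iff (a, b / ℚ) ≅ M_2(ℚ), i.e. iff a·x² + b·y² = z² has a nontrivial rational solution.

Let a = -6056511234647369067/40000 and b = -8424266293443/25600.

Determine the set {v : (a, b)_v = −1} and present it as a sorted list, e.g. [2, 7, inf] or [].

[3, 23, 53, inf]

Mod squares: a ≡ -3, b ≡ -69483. Check v ∈ {∞, 2, 3, 5, 7, 11, 13, 19, 23, 53}.
v=∞: -3 < 0 and -69483 < 0  ⇒  (a,b)_∞ = -1.
v=13: a=13^4·(≡10), b=13^2·(≡7) mod 13; (10|13)=+1, (7|13)=-1; (−1)^{4·2·6}·(+1)^2·(-1)^4 = +1.
v=3: a=3^3·(≡2), b=3^1·(≡2) mod 3; (2|3)=-1, (2|3)=-1; (−1)^{3·1·1}·(-1)^1·(-1)^3 = -1.
v=19: a=19^2·(≡1), b=19^1·(≡18) mod 19; (1|19)=+1, (18|19)=-1; (−1)^{2·1·9}·(+1)^1·(-1)^2 = +1.
v=5: a=5^-4·(≡2), b=5^-2·(≡3) mod 5; (2|5)=-1, (3|5)=-1; (−1)^{-4·-2·2}·(-1)^-2·(-1)^-4 = +1.
v=53: a=53^2·(≡27), b=53^1·(≡34) mod 53; (27|53)=-1, (34|53)=-1; (−1)^{2·1·26}·(-1)^1·(-1)^2 = -1.
v=7: a=7^0·(≡1), b=7^2·(≡3) mod 7; (1|7)=+1, (3|7)=-1; (−1)^{0·2·3}·(+1)^2·(-1)^0 = +1.
v=2: v_2(a)=-6, v_2(b)=-10; units ≡ 5, 5 (mod 8); ε·ε+αω+βω = 0·0+-6·1+-10·1 ≡ 0  ⇒  (a,b)_2 = +1.
v=11: a=11^4·(≡6), b=11^4·(≡1) mod 11; (6|11)=-1, (1|11)=+1; (−1)^{4·4·5}·(-1)^4·(+1)^4 = +1.
v=23: a=23^2·(≡20), b=23^1·(≡11) mod 23; (20|23)=-1, (11|23)=-1; (−1)^{2·1·11}·(-1)^1·(-1)^2 = -1.
Ram(-3, -69483) = {3, 23, 53, ∞}; no ℚ_3-point on the conic.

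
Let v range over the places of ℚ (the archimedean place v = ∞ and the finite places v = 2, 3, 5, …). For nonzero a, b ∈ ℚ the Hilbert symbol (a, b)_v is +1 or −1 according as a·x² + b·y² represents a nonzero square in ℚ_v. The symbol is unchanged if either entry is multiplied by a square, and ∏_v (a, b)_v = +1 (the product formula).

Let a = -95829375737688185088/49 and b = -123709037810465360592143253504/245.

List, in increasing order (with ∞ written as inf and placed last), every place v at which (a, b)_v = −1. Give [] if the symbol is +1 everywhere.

[2, 3, 5, 11, 23, inf]

Mod squares: a ≡ -2553, b ≡ -330. Check v ∈ {∞, 2, 3, 5, 7, 11, 17, 23, 31, 37}.
v=37: a=37^3·(≡32), b=37^4·(≡1) mod 37; (32|37)=-1, (1|37)=+1; (−1)^{3·4·18}·(-1)^4·(+1)^3 = +1.
v=5: a=5^0·(≡3), b=5^-1·(≡4) mod 5; (3|5)=-1, (4|5)=+1; (−1)^{0·-1·2}·(-1)^-1·(+1)^0 = -1.
v=23: a=23^3·(≡13), b=23^4·(≡21) mod 23; (13|23)=+1, (21|23)=-1; (−1)^{3·4·11}·(+1)^4·(-1)^3 = -1.
v=31: a=31^2·(≡7), b=31^4·(≡12) mod 31; (7|31)=+1, (12|31)=-1; (−1)^{2·4·15}·(+1)^4·(-1)^2 = +1.
v=7: a=7^-2·(≡1), b=7^-2·(≡3) mod 7; (1|7)=+1, (3|7)=-1; (−1)^{-2·-2·3}·(+1)^-2·(-1)^-2 = +1.
v=17: a=17^2·(≡7), b=17^0·(≡3) mod 17; (7|17)=-1, (3|17)=-1; (−1)^{2·0·8}·(-1)^0·(-1)^2 = +1.
v=∞: -2553 < 0 and -330 < 0  ⇒  (a,b)_∞ = -1.
v=2: v_2(a)=8, v_2(b)=17; units ≡ 7, 3 (mod 8); ε·ε+αω+βω = 1·1+8·1+17·0 ≡ 1  ⇒  (a,b)_2 = -1.
v=11: a=11^0·(≡2), b=11^1·(≡5) mod 11; (2|11)=-1, (5|11)=+1; (−1)^{0·1·5}·(-1)^1·(+1)^0 = -1.
v=3: a=3^7·(≡1), b=3^11·(≡1) mod 3; (1|3)=+1, (1|3)=+1; (−1)^{7·11·1}·(+1)^11·(+1)^7 = -1.
Ram(-2553, -330) = {2, 3, 5, 11, 23, ∞}; no ℚ_2-point on the conic.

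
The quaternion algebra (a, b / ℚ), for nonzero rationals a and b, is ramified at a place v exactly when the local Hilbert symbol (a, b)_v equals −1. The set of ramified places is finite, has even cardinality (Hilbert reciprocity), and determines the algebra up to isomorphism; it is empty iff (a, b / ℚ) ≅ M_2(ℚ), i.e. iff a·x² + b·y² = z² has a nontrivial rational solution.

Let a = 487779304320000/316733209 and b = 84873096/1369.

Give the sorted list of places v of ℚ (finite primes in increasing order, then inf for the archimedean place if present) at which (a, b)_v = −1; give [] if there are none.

(a, b) ≡ (3, 66) mod (ℚ^×)²; places V = {2, 3, 5, 7, 11, 13, 23, 37, ∞}.
(a,b)_23: α=2, u≡4; β=0, v≡5 (mod 23); (4|23)=+1, (5|23)=-1; sign (−1)^0·+1^0·-1^2 = +1.
(a,b)_2: α=10, β=3; u≡3, v≡1 (mod 8); ε(u)ε(v)=1·0, αω(v)=10·0, βω(u)=3·1; sum ≡ 1  ⇒  -1.
(a,b)_13: α=-2, u≡10; β=0, v≡12 (mod 13); (10|13)=+1, (12|13)=+1; sign (−1)^0·+1^0·+1^-2 = +1.
(a,b)_37: α=-4, u≡16; β=-2, v≡17 (mod 37); (16|37)=+1, (17|37)=-1; sign (−1)^0·+1^-2·-1^-4 = +1.
(a,b)_∞: sgn(3)=+, sgn(66)=+, so +1.
(a,b)_7: α=2, u≡3; β=2, v≡6 (mod 7); (3|7)=-1, (6|7)=-1; sign (−1)^0·-1^2·-1^2 = +1.
(a,b)_3: α=5, u≡1; β=9, v≡1 (mod 3); (1|3)=+1, (1|3)=+1; sign (−1)^1·+1^9·+1^5 = -1.
(a,b)_11: α=2, u≡1; β=1, v≡10 (mod 11); (1|11)=+1, (10|11)=-1; sign (−1)^0·+1^1·-1^2 = +1.
(a,b)_5: α=4, u≡3; β=0, v≡4 (mod 5); (3|5)=-1, (4|5)=+1; sign (−1)^0·-1^0·+1^4 = +1.
(3, 66 / ℚ) ramifies at {2, 3}: a division algebra.

[2, 3]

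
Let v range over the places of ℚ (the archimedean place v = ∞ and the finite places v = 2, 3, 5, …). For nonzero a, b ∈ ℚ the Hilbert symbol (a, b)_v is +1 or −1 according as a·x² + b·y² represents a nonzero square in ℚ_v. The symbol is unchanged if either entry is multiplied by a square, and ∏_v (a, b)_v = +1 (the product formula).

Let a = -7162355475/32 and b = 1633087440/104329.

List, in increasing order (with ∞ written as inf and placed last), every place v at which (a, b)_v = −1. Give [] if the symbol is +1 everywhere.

[2, 5, 11, 29, 31, 37]

Mod squares: a ≡ -75702, b ≡ 13485. Check v ∈ {∞, 2, 3, 5, 11, 17, 19, 29, 31, 37}.
v=29: a=29^2·(≡14), b=29^3·(≡9) mod 29; (14|29)=-1, (9|29)=+1; (−1)^{2·3·14}·(-1)^3·(+1)^2 = -1.
v=5: a=5^2·(≡3), b=5^1·(≡2) mod 5; (3|5)=-1, (2|5)=-1; (−1)^{2·1·2}·(-1)^1·(-1)^2 = -1.
v=31: a=31^1·(≡19), b=31^1·(≡19) mod 31; (19|31)=+1, (19|31)=+1; (−1)^{1·1·15}·(+1)^1·(+1)^1 = -1.
v=17: a=17^0·(≡8), b=17^-2·(≡13) mod 17; (8|17)=+1, (13|17)=+1; (−1)^{0·-2·8}·(+1)^-2·(+1)^0 = +1.
v=2: v_2(a)=-5, v_2(b)=4; units ≡ 5, 5 (mod 8); ε·ε+αω+βω = 0·0+-5·1+4·1 ≡ 1  ⇒  (a,b)_2 = -1.
v=37: a=37^1·(≡4), b=37^0·(≡29) mod 37; (4|37)=+1, (29|37)=-1; (−1)^{1·0·18}·(+1)^0·(-1)^1 = -1.
v=3: a=3^3·(≡2), b=3^3·(≡1) mod 3; (2|3)=-1, (1|3)=+1; (−1)^{3·3·1}·(-1)^3·(+1)^3 = +1.
v=∞: -75702 < 0 and 13485 > 0  ⇒  (a,b)_∞ = +1.
v=19: a=19^0·(≡2), b=19^-2·(≡12) mod 19; (2|19)=-1, (12|19)=-1; (−1)^{0·-2·9}·(-1)^-2·(-1)^0 = +1.
v=11: a=11^1·(≡5), b=11^0·(≡10) mod 11; (5|11)=+1, (10|11)=-1; (−1)^{1·0·5}·(+1)^0·(-1)^1 = -1.
(-75702, 13485 / ℚ) ramifies at {2, 5, 11, 29, 31, 37}: a division algebra.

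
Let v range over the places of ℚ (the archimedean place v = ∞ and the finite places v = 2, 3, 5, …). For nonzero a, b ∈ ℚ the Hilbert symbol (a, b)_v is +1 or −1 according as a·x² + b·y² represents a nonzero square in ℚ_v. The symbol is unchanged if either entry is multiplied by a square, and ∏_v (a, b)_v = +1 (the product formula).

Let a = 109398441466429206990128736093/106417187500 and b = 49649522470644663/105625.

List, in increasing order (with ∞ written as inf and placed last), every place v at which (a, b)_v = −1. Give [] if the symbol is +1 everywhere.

Mod squares: a ≡ 9080799, b ≡ 7. Check v ∈ {∞, 2, 3, 5, 7, 13, 17, 19, 29, 31, 37}.
v=29: a=29^3·(≡8), b=29^2·(≡16) mod 29; (8|29)=-1, (16|29)=+1; (−1)^{3·2·14}·(-1)^2·(+1)^3 = +1.
v=13: a=13^-3·(≡6), b=13^-2·(≡8) mod 13; (6|13)=-1, (8|13)=-1; (−1)^{-3·-2·6}·(-1)^-2·(-1)^-3 = -1.
v=∞: 9080799 > 0 and 7 > 0  ⇒  (a,b)_∞ = +1.
v=2: v_2(a)=-2, v_2(b)=0; units ≡ 7, 7 (mod 8); ε·ε+αω+βω = 1·1+-2·0+0·0 ≡ 1  ⇒  (a,b)_2 = -1.
v=3: a=3^19·(≡2), b=3^10·(≡1) mod 3; (2|3)=-1, (1|3)=+1; (−1)^{19·10·1}·(-1)^10·(+1)^19 = +1.
v=5: a=5^-8·(≡1), b=5^-4·(≡2) mod 5; (1|5)=+1, (2|5)=-1; (−1)^{-8·-4·2}·(+1)^-4·(-1)^-8 = +1.
v=17: a=17^4·(≡11), b=17^2·(≡3) mod 17; (11|17)=-1, (3|17)=-1; (−1)^{4·2·8}·(-1)^2·(-1)^4 = +1.
v=37: a=37^3·(≡20), b=37^2·(≡9) mod 37; (20|37)=-1, (9|37)=+1; (−1)^{3·2·18}·(-1)^2·(+1)^3 = +1.
v=31: a=31^-1·(≡8), b=31^0·(≡18) mod 31; (8|31)=+1, (18|31)=+1; (−1)^{-1·0·15}·(+1)^0·(+1)^-1 = +1.
v=7: a=7^1·(≡3), b=7^1·(≡1) mod 7; (3|7)=-1, (1|7)=+1; (−1)^{1·1·3}·(-1)^1·(+1)^1 = +1.
v=19: a=19^4·(≡3), b=19^2·(≡9) mod 19; (3|19)=-1, (9|19)=+1; (−1)^{4·2·9}·(-1)^2·(+1)^4 = +1.
Ram(9080799, 7) = {2, 13}; no ℚ_2-point on the conic.

[2, 13]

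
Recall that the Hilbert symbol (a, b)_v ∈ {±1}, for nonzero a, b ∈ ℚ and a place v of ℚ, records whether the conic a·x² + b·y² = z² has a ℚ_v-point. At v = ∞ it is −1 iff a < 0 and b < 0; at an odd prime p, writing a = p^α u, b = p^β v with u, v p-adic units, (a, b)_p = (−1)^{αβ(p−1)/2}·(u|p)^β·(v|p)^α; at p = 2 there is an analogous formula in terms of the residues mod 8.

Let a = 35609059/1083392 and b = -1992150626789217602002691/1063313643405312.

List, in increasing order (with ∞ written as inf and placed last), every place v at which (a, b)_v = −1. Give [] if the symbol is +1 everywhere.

[]

(a, b) ≡ (38, -143) mod (ℚ^×)²; places V = {2, 3, 11, 13, 17, 19, 23, 37, ∞}.
(a,b)_23: α=-2, u≡22; β=-2, v≡13 (mod 23); (22|23)=-1, (13|23)=+1; sign (−1)^0·-1^-2·+1^-2 = +1.
(a,b)_11: α=0, u≡1; β=1, v≡5 (mod 11); (1|11)=+1, (5|11)=+1; sign (−1)^0·+1^1·+1^0 = +1.
(a,b)_13: α=0, u≡4; β=-1, v≡5 (mod 13); (4|13)=+1, (5|13)=-1; sign (−1)^0·+1^-1·-1^0 = +1.
(a,b)_∞: sgn(38)=+, sgn(-143)=−, so +1.
(a,b)_19: α=1, u≡8; β=4, v≡9 (mod 19); (8|19)=-1, (9|19)=+1; sign (−1)^0·-1^4·+1^1 = +1.
(a,b)_17: α=0, u≡8; β=2, v≡3 (mod 17); (8|17)=+1, (3|17)=-1; sign (−1)^0·+1^2·-1^0 = +1.
(a,b)_3: α=0, u≡2; β=-2, v≡1 (mod 3); (2|3)=-1, (1|3)=+1; sign (−1)^0·-1^-2·+1^0 = +1.
(a,b)_2: α=-11, β=-34; u≡3, v≡1 (mod 8); ε(u)ε(v)=1·0, αω(v)=-11·0, βω(u)=-34·1; sum ≡ 0  ⇒  +1.
(a,b)_37: α=4, u≡11; β=10, v≡8 (mod 37); (11|37)=+1, (8|37)=-1; sign (−1)^0·+1^10·-1^4 = +1.
Every local symbol is +1, so the conic 38·x² + -143·y² = z² has ℚ_v-points for all v and hence a ℚ-point; (a, b / ℚ) ≅ M_2(ℚ).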